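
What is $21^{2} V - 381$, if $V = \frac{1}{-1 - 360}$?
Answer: $- \frac{137982}{361} \approx -382.22$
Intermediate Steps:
$V = - \frac{1}{361}$ ($V = \frac{1}{-361} = - \frac{1}{361} \approx -0.0027701$)
$21^{2} V - 381 = 21^{2} \left(- \frac{1}{361}\right) - 381 = 441 \left(- \frac{1}{361}\right) - 381 = - \frac{441}{361} - 381 = - \frac{137982}{361}$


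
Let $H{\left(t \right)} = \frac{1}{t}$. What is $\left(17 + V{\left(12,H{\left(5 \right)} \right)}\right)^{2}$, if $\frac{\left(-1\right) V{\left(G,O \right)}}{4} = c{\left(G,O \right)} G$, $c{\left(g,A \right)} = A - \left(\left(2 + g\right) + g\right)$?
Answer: $\frac{39400729}{25} \approx 1.576 \cdot 10^{6}$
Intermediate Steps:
$c{\left(g,A \right)} = -2 + A - 2 g$ ($c{\left(g,A \right)} = A - \left(2 + 2 g\right) = -2 + A - 2 g$)
$V{\left(G,O \right)} = - 4 G \left(-2 + O - 2 G\right)$ ($V{\left(G,O \right)} = - 4 \left(-2 + O - 2 G\right) G = - 4 G \left(-2 + O - 2 G\right)$)
$\left(17 + V{\left(12,H{\left(5 \right)} \right)}\right)^{2} = \left(17 + 4 \cdot 12 \left(2 - \frac{1}{5} + 2 \cdot 12\right)\right)^{2} = \left(17 + 4 \cdot 12 \left(2 - \frac{1}{5} + 24\right)\right)^{2} = \left(17 + 4 \cdot 12 \cdot \frac{129}{5}\right)^{2} = \left(17 + \frac{6192}{5}\right)^{2} = \left(\frac{6277}{5}\right)^{2} = \frac{39400729}{25}$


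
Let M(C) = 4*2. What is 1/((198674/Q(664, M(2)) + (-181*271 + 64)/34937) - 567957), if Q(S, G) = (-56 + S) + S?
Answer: -22219932/12616526537887 ≈ -1.7612e-6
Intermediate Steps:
M(C) = 8
Q(S, G) = -56 + 2*S
1/((198674/Q(664, M(2)) + (-181*271 + 64)/34937) - 567957) = 1/((198674/(-56 + 2*664) + (-181*271 + 64)/34937) - 567957) = 1/((198674/(-56 + 1328) + (-49051 + 64)*(1/34937)) - 567957) = 1/((198674/1272 - 48987*1/34937) - 567957) = 1/((198674*(1/1272) - 48987/34937) - 567957) = 1/((99337/636 - 48987/34937) - 567957) = 1/(3439381037/22219932 - 567957) = 1/(-12616526537887/22219932) = -22219932/12616526537887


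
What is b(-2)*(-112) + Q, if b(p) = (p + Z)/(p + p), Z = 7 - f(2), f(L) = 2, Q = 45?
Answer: 129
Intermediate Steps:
Z = 5 (Z = 7 - 1*2 = 7 - 2 = 5)
b(p) = (5 + p)/(2*p) (b(p) = (p + 5)/(p + p) = (5 + p)/((2*p)) = (5 + p)*(1/(2*p)) = (5 + p)/(2*p))
b(-2)*(-112) + Q = ((½)*(5 - 2)/(-2))*(-112) + 45 = ((½)*(-½)*3)*(-112) + 45 = -¾*(-112) + 45 = 84 + 45 = 129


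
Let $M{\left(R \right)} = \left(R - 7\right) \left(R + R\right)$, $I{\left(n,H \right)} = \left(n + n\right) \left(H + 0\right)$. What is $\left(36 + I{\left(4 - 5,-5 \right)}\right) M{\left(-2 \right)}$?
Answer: $1656$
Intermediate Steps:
$I{\left(n,H \right)} = 2 H n$ ($I{\left(n,H \right)} = 2 n H = 2 H n$)
$M{\left(R \right)} = 2 R \left(-7 + R\right)$ ($M{\left(R \right)} = \left(-7 + R\right) 2 R = 2 R \left(-7 + R\right)$)
$\left(36 + I{\left(4 - 5,-5 \right)}\right) M{\left(-2 \right)} = \left(36 + 2 \left(-5\right) \left(4 - 5\right)\right) 2 \left(-2\right) \left(-7 - 2\right) = \left(36 + 2 \left(-5\right) \left(-1\right)\right) 2 \left(-2\right) \left(-9\right) = \left(36 + 10\right) 36 = 46 \cdot 36 = 1656$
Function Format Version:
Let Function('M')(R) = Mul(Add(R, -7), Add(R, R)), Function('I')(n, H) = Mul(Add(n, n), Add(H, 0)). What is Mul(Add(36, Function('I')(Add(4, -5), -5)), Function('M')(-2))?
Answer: 1656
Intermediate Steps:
Function('I')(n, H) = Mul(2, H, n) (Function('I')(n, H) = Mul(Mul(2, n), H) = Mul(2, H, n))
Function('M')(R) = Mul(2, R, Add(-7, R)) (Function('M')(R) = Mul(Add(-7, R), Mul(2, R)) = Mul(2, R, Add(-7, R)))
Mul(Add(36, Function('I')(Add(4, -5), -5)), Function('M')(-2)) = Mul(Add(36, Mul(2, -5, Add(4, -5))), Mul(2, -2, Add(-7, -2))) = Mul(Add(36, Mul(2, -5, -1)), Mul(2, -2, -9)) = Mul(Add(36, 10), 36) = Mul(46, 36) = 1656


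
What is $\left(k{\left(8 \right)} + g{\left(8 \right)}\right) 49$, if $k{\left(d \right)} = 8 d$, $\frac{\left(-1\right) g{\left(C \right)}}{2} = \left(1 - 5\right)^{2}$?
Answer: $1568$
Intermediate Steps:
$g{\left(C \right)} = -32$ ($g{\left(C \right)} = - 2 \left(1 - 5\right)^{2} = - 2 \left(-4\right)^{2} = \left(-2\right) 16 = -32$)
$\left(k{\left(8 \right)} + g{\left(8 \right)}\right) 49 = \left(8 \cdot 8 - 32\right) 49 = \left(64 - 32\right) 49 = 32 \cdot 49 = 1568$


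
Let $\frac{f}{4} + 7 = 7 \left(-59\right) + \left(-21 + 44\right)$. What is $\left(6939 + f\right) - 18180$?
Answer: $-12829$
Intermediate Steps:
$f = -1588$ ($f = -28 + 4 \left(7 \left(-59\right) + \left(-21 + 44\right)\right) = -28 + 4 \left(-413 + 23\right) = -28 + 4 \left(-390\right) = -28 - 1560 = -1588$)
$\left(6939 + f\right) - 18180 = \left(6939 - 1588\right) - 18180 = 5351 - 18180 = -12829$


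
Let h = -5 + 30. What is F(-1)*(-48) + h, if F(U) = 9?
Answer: -407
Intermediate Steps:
h = 25
F(-1)*(-48) + h = 9*(-48) + 25 = -432 + 25 = -407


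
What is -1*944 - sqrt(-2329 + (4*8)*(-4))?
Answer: -944 - 3*I*sqrt(273) ≈ -944.0 - 49.568*I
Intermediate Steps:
-1*944 - sqrt(-2329 + (4*8)*(-4)) = -944 - sqrt(-2329 + 32*(-4)) = -944 - sqrt(-2329 - 128) = -944 - sqrt(-2457) = -944 - 3*I*sqrt(273)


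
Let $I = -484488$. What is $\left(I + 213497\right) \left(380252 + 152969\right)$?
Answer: $-144498092011$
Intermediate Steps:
$\left(I + 213497\right) \left(380252 + 152969\right) = \left(-484488 + 213497\right) \left(380252 + 152969\right) = \left(-270991\right) 533221 = -144498092011$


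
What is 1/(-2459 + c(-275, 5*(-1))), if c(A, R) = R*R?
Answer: -1/2434 ≈ -0.00041085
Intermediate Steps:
c(A, R) = R²
1/(-2459 + c(-275, 5*(-1))) = 1/(-2459 + (5*(-1))²) = 1/(-2459 + (-5)²) = 1/(-2459 + 25) = 1/(-2434) = -1/2434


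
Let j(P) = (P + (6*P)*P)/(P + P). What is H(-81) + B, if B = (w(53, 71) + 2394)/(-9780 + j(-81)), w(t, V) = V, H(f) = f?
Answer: -325715/4009 ≈ -81.246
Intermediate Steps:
j(P) = (P + 6*P**2)/(2*P) (j(P) = (P + 6*P**2)/((2*P)) = (P + 6*P**2)*(1/(2*P)) = (P + 6*P**2)/(2*P))
B = -986/4009 (B = (71 + 2394)/(-9780 + (1/2 + 3*(-81))) = 2465/(-9780 + (1/2 - 243)) = 2465/(-9780 - 485/2) = 2465/(-20045/2) = 2465*(-2/20045) = -986/4009 ≈ -0.24595)
H(-81) + B = -81 - 986/4009 = -325715/4009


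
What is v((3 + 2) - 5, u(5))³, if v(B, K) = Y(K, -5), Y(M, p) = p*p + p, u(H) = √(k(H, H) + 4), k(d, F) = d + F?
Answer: 8000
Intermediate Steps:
k(d, F) = F + d
u(H) = √(4 + 2*H) (u(H) = √((H + H) + 4) = √(2*H + 4) = √(4 + 2*H))
Y(M, p) = p + p² (Y(M, p) = p² + p = p + p²)
v(B, K) = 20 (v(B, K) = -5*(1 - 5) = -5*(-4) = 20)
v((3 + 2) - 5, u(5))³ = 20³ = 8000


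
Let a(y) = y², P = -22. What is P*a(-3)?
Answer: -198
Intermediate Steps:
P*a(-3) = -22*(-3)² = -22*9 = -198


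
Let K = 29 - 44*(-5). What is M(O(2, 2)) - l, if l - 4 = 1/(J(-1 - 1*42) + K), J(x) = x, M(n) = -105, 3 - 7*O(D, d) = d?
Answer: -22455/206 ≈ -109.00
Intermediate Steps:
O(D, d) = 3/7 - d/7
K = 249 (K = 29 + 220 = 249)
l = 825/206 (l = 4 + 1/((-1 - 1*42) + 249) = 4 + 1/((-1 - 42) + 249) = 4 + 1/(-43 + 249) = 4 + 1/206 = 825/206 ≈ 4.0049)
M(O(2, 2)) - l = -105 - 1*825/206 = -105 - 825/206 = -22455/206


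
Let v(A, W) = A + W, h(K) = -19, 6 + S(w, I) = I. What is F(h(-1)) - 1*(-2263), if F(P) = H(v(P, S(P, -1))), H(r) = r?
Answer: 2237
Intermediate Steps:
S(w, I) = -6 + I
F(P) = -7 + P (F(P) = P + (-6 - 1) = P - 7 = -7 + P)
F(h(-1)) - 1*(-2263) = (-7 - 19) - 1*(-2263) = -26 + 2263 = 2237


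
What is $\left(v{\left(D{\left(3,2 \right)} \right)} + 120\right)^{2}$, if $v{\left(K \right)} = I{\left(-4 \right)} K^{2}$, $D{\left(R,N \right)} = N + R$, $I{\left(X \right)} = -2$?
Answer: $4900$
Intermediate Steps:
$v{\left(K \right)} = - 2 K^{2}$
$\left(v{\left(D{\left(3,2 \right)} \right)} + 120\right)^{2} = \left(- 2 \left(2 + 3\right)^{2} + 120\right)^{2} = \left(- 2 \cdot 5^{2} + 120\right)^{2} = \left(\left(-2\right) 25 + 120\right)^{2} = \left(-50 + 120\right)^{2} = 70^{2} = 4900$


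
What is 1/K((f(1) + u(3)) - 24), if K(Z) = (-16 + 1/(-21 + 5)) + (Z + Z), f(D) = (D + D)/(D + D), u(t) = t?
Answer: -16/897 ≈ -0.017837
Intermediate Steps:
f(D) = 1 (f(D) = (2*D)/((2*D)) = (2*D)*(1/(2*D)) = 1)
K(Z) = -257/16 + 2*Z (K(Z) = (-16 + 1/(-16)) + 2*Z = (-16 - 1/16) + 2*Z = -257/16 + 2*Z)
1/K((f(1) + u(3)) - 24) = 1/(-257/16 + 2*((1 + 3) - 24)) = 1/(-257/16 + 2*(4 - 24)) = 1/(-257/16 + 2*(-20)) = 1/(-257/16 - 40) = 1/(-897/16) = -16/897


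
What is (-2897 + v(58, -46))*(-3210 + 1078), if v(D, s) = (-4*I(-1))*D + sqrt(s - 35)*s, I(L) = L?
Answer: 5681780 + 882648*I ≈ 5.6818e+6 + 8.8265e+5*I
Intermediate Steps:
v(D, s) = 4*D + s*sqrt(-35 + s) (v(D, s) = (-4*(-1))*D + sqrt(s - 35)*s = 4*D + sqrt(-35 + s)*s = 4*D + s*sqrt(-35 + s))
(-2897 + v(58, -46))*(-3210 + 1078) = (-2897 + (4*58 - 46*sqrt(-35 - 46)))*(-3210 + 1078) = (-2897 + (232 - 414*I))*(-2132) = (-2665 - 414*I)*(-2132) = 5681780 + 882648*I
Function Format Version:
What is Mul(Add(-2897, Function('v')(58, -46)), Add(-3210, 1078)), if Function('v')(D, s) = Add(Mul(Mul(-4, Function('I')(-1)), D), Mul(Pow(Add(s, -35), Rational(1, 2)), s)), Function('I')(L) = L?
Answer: Add(5681780, Mul(882648, I)) ≈ Add(5.6818e+6, Mul(8.8265e+5, I))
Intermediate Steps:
Function('v')(D, s) = Add(Mul(4, D), Mul(s, Pow(Add(-35, s), Rational(1, 2)))) (Function('v')(D, s) = Add(Mul(Mul(-4, -1), D), Mul(Pow(Add(s, -35), Rational(1, 2)), s)) = Add(Mul(4, D), Mul(Pow(Add(-35, s), Rational(1, 2)), s)) = Add(Mul(4, D), Mul(s, Pow(Add(-35, s), Rational(1, 2)))))
Mul(Add(-2897, Function('v')(58, -46)), Add(-3210, 1078)) = Mul(Add(-2897, Add(Mul(4, 58), Mul(-46, Pow(Add(-35, -46), Rational(1, 2))))), Add(-3210, 1078)) = Mul(Add(-2897, Add(232, Mul(-46, Pow(-81, Rational(1, 2))))), -2132) = Mul(Add(-2897, Add(232, Mul(-46, Mul(9, I)))), -2132) = Mul(Add(-2897, Add(232, Mul(-414, I))), -2132) = Mul(Add(-2665, Mul(-414, I)), -2132) = Add(5681780, Mul(882648, I))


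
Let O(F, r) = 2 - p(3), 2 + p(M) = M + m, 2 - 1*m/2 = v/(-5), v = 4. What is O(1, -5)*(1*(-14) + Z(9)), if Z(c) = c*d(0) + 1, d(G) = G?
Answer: 299/5 ≈ 59.800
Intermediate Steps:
m = 28/5 (m = 4 - 8/(-5) = 4 - 8*(-1)/5 = 4 - 2*(-⅘) = 4 + 8/5 = 28/5 ≈ 5.6000)
p(M) = 18/5 + M (p(M) = -2 + (M + 28/5) = -2 + (28/5 + M) = 18/5 + M)
O(F, r) = -23/5 (O(F, r) = 2 - (18/5 + 3) = 2 - 1*33/5 = 2 - 33/5 = -23/5)
Z(c) = 1 (Z(c) = c*0 + 1 = 0 + 1 = 1)
O(1, -5)*(1*(-14) + Z(9)) = -23*(1*(-14) + 1)/5 = -23*(-14 + 1)/5 = -23/5*(-13) = 299/5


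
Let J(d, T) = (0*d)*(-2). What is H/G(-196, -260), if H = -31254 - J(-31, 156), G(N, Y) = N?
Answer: 15627/98 ≈ 159.46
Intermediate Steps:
J(d, T) = 0 (J(d, T) = 0*(-2) = 0)
H = -31254 (H = -31254 - 1*0 = -31254 + 0 = -31254)
H/G(-196, -260) = -31254/(-196) = -31254*(-1/196) = 15627/98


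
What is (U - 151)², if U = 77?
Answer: 5476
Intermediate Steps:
(U - 151)² = (77 - 151)² = (-74)² = 5476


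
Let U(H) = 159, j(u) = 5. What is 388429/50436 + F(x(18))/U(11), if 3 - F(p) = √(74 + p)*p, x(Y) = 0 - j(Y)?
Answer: 20637173/2673108 + 5*√69/159 ≈ 7.9815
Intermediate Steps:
x(Y) = -5 (x(Y) = 0 - 1*5 = 0 - 5 = -5)
F(p) = 3 - p*√(74 + p) (F(p) = 3 - √(74 + p)*p = 3 - p*√(74 + p))
388429/50436 + F(x(18))/U(11) = 388429/50436 + (3 - 1*(-5)*√(74 - 5))/159 = 388429*(1/50436) + (3 - 1*(-5)*√69)*(1/159) = 388429/50436 + (3 + 5*√69)*(1/159) = 388429/50436 + (1/53 + 5*√69/159) = 20637173/2673108 + 5*√69/159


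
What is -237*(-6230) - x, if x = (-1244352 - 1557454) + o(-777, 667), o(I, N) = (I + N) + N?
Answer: 4277759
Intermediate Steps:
o(I, N) = I + 2*N
x = -2801249 (x = (-1244352 - 1557454) + (-777 + 2*667) = -2801806 + (-777 + 1334) = -2801806 + 557 = -2801249)
-237*(-6230) - x = -237*(-6230) - 1*(-2801249) = 1476510 + 2801249 = 4277759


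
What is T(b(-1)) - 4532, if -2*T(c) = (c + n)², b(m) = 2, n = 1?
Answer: -9073/2 ≈ -4536.5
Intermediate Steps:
T(c) = -(1 + c)²/2 (T(c) = -(c + 1)²/2 = -(1 + c)²/2)
T(b(-1)) - 4532 = -(1 + 2)²/2 - 4532 = -½*3² - 4532 = -½*9 - 4532 = -9/2 - 4532 = -9073/2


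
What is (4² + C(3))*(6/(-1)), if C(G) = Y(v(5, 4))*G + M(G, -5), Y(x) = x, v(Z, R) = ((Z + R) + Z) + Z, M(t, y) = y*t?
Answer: -348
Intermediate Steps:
M(t, y) = t*y
v(Z, R) = R + 3*Z (v(Z, R) = ((R + Z) + Z) + Z = (R + 2*Z) + Z = R + 3*Z)
C(G) = 14*G (C(G) = (4 + 3*5)*G + G*(-5) = (4 + 15)*G - 5*G = 19*G - 5*G = 14*G)
(4² + C(3))*(6/(-1)) = (4² + 14*3)*(6/(-1)) = (16 + 42)*(6*(-1)) = 58*(-6) = -348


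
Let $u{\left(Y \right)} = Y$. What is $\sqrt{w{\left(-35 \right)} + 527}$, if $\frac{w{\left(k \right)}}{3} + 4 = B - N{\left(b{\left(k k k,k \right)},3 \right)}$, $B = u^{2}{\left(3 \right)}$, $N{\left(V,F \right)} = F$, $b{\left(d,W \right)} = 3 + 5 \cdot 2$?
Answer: $\sqrt{533} \approx 23.087$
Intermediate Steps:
$b{\left(d,W \right)} = 13$ ($b{\left(d,W \right)} = 3 + 10 = 13$)
$B = 9$ ($B = 3^{2} = 9$)
$w{\left(k \right)} = 6$ ($w{\left(k \right)} = -12 + 3 \left(9 - 3\right) = -12 + 3 \cdot 6 = -12 + 18 = 6$)
$\sqrt{w{\left(-35 \right)} + 527} = \sqrt{6 + 527} = \sqrt{533}$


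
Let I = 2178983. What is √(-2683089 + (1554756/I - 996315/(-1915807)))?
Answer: 12*I*√324700967348596717407532435503/4174510884281 ≈ 1638.0*I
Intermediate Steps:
√(-2683089 + (1554756/I - 996315/(-1915807))) = √(-2683089 + (1554756/2178983 - 996315/(-1915807))) = √(-2683089 + (1554756*(1/2178983) - 996315*(-1/1915807))) = √(-2683089 + (1554756/2178983 + 996315/1915807)) = √(-2683089 + 5149565875737/4174510884281) = √(-11200579084428748272/4174510884281) = 12*I*√324700967348596717407532435503/4174510884281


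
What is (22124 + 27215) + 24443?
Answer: 73782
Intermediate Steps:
(22124 + 27215) + 24443 = 49339 + 24443 = 73782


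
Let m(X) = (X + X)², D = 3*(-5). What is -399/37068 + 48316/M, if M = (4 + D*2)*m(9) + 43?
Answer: -598107169/103555636 ≈ -5.7757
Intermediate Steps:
D = -15
m(X) = 4*X² (m(X) = (2*X)² = 4*X²)
M = -8381 (M = (4 - 15*2)*(4*9²) + 43 = (4 - 30)*(4*81) + 43 = -26*324 + 43 = -8424 + 43 = -8381)
-399/37068 + 48316/M = -399/37068 + 48316/(-8381) = -399*1/37068 + 48316*(-1/8381) = -133/12356 - 48316/8381 = -598107169/103555636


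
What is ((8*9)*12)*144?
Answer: 124416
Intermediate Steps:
((8*9)*12)*144 = (72*12)*144 = 864*144 = 124416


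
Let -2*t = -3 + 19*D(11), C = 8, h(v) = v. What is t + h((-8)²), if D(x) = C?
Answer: -21/2 ≈ -10.500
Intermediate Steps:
D(x) = 8
t = -149/2 (t = -(-3 + 19*8)/2 = -(-3 + 152)/2 = -½*149 = -149/2 ≈ -74.500)
t + h((-8)²) = -149/2 + (-8)² = -149/2 + 64 = -21/2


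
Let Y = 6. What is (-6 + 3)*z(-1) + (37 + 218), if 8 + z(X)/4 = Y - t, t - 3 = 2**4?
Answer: 507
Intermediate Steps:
t = 19 (t = 3 + 2**4 = 3 + 16 = 19)
z(X) = -84 (z(X) = -32 + 4*(6 - 1*19) = -32 + 4*(6 - 19) = -32 + 4*(-13) = -32 - 52 = -84)
(-6 + 3)*z(-1) + (37 + 218) = (-6 + 3)*(-84) + (37 + 218) = -3*(-84) + 255 = 252 + 255 = 507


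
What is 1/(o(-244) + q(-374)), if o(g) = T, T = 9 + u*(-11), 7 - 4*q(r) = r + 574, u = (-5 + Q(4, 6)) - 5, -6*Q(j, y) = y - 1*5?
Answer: 12/871 ≈ 0.013777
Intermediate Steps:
Q(j, y) = 5/6 - y/6 (Q(j, y) = -(y - 1*5)/6 = -(y - 5)/6 = -(-5 + y)/6 = 5/6 - y/6)
u = -61/6 (u = (-5 + (5/6 - 1/6*6)) - 5 = (-5 + (5/6 - 1)) - 5 = (-5 - 1/6) - 5 = -31/6 - 5 = -61/6 ≈ -10.167)
q(r) = -567/4 - r/4 (q(r) = 7/4 - (r + 574)/4 = 7/4 - (574 + r)/4 = 7/4 + (-287/2 - r/4) = -567/4 - r/4)
T = 725/6 (T = 9 - 61/6*(-11) = 9 + 671/6 = 725/6 ≈ 120.83)
o(g) = 725/6
1/(o(-244) + q(-374)) = 1/(725/6 + (-567/4 - 1/4*(-374))) = 1/(725/6 + (-567/4 + 187/2)) = 1/(725/6 - 193/4) = 1/(871/12) = 12/871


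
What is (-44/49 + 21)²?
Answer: 970225/2401 ≈ 404.09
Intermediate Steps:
(-44/49 + 21)² = (985/49)² = 970225/2401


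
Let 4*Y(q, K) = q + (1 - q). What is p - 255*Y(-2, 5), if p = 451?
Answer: 1549/4 ≈ 387.25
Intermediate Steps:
Y(q, K) = 1/4 (Y(q, K) = (q + (1 - q))/4 = (1/4)*1 = 1/4)
p - 255*Y(-2, 5) = 451 - 255*1/4 = 451 - 255/4 = 1549/4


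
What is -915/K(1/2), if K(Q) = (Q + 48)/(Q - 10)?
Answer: 17385/97 ≈ 179.23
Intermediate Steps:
K(Q) = (48 + Q)/(-10 + Q)
-915/K(1/2) = -915*(-10 + 1/2)/(48 + 1/2) = -915/((97/2)/(-19/2)) = -915/((-2/19*97/2)) = -915/(-97/19) = -915*(-19/97) = 17385/97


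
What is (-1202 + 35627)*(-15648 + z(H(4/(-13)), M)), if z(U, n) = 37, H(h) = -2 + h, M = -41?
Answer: -537408675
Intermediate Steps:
(-1202 + 35627)*(-15648 + z(H(4/(-13)), M)) = (-1202 + 35627)*(-15648 + 37) = 34425*(-15611) = -537408675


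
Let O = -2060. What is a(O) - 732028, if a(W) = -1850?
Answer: -733878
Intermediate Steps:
a(O) - 732028 = -1850 - 732028 = -733878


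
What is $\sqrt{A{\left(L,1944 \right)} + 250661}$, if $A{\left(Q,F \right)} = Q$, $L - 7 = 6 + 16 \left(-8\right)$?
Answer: $\sqrt{250546} \approx 500.55$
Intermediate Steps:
$L = -115$ ($L = 7 + \left(6 + 16 \left(-8\right)\right) = 7 + \left(6 - 128\right) = 7 - 122 = -115$)
$\sqrt{A{\left(L,1944 \right)} + 250661} = \sqrt{-115 + 250661} = \sqrt{250546}$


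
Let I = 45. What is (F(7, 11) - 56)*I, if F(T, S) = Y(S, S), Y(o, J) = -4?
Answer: -2700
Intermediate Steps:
F(T, S) = -4
(F(7, 11) - 56)*I = (-4 - 56)*45 = -60*45 = -2700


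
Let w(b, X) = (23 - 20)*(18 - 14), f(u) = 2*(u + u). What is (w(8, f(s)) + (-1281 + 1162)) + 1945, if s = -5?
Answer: 1838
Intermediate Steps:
f(u) = 4*u (f(u) = 2*(2*u) = 4*u)
w(b, X) = 12 (w(b, X) = 3*4 = 12)
(w(8, f(s)) + (-1281 + 1162)) + 1945 = (12 + (-1281 + 1162)) + 1945 = (12 - 119) + 1945 = -107 + 1945 = 1838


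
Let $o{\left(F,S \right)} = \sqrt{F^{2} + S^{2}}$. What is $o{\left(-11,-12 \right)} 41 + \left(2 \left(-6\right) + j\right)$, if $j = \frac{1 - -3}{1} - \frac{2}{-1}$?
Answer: $-6 + 41 \sqrt{265} \approx 661.43$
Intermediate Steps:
$j = 6$ ($j = \left(1 + 3\right) 1 - -2 = 4 \cdot 1 + 2 = 4 + 2 = 6$)
$o{\left(-11,-12 \right)} 41 + \left(2 \left(-6\right) + j\right) = \sqrt{\left(-11\right)^{2} + \left(-12\right)^{2}} \cdot 41 + \left(2 \left(-6\right) + 6\right) = \sqrt{121 + 144} \cdot 41 + \left(-12 + 6\right) = \sqrt{265} \cdot 41 - 6 = 41 \sqrt{265} - 6 = -6 + 41 \sqrt{265}$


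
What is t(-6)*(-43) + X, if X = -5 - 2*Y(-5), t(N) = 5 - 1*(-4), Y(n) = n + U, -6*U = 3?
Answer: -381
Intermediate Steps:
U = -½ (U = -⅙*3 = -½ ≈ -0.50000)
Y(n) = -½ + n (Y(n) = n - ½ = -½ + n)
t(N) = 9 (t(N) = 5 + 4 = 9)
X = 6 (X = -5 - 2*(-½ - 5) = -5 - 2*(-11/2) = -5 + 11 = 6)
t(-6)*(-43) + X = 9*(-43) + 6 = -387 + 6 = -381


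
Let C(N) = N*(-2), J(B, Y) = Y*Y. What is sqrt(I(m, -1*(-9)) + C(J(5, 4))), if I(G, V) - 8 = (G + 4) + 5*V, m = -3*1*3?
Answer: 4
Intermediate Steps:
m = -9 (m = -3*3 = -9)
I(G, V) = 12 + G + 5*V (I(G, V) = 8 + ((G + 4) + 5*V) = 8 + ((4 + G) + 5*V) = 8 + (4 + G + 5*V) = 12 + G + 5*V)
J(B, Y) = Y**2
C(N) = -2*N
sqrt(I(m, -1*(-9)) + C(J(5, 4))) = sqrt((12 - 9 + 5*(-1*(-9))) - 2*4**2) = sqrt((12 - 9 + 5*9) - 2*16) = sqrt((12 - 9 + 45) - 32) = sqrt(48 - 32) = sqrt(16) = 4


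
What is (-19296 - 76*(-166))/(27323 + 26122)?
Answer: -1336/10689 ≈ -0.12499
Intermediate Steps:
(-19296 - 76*(-166))/(27323 + 26122) = (-19296 + 12616)/53445 = -6680*1/53445 = -1336/10689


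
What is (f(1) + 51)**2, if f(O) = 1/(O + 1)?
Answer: 10609/4 ≈ 2652.3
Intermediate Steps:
f(O) = 1/(1 + O)
(f(1) + 51)**2 = (1/(1 + 1) + 51)**2 = (1/2 + 51)**2 = (103/2)**2 = 10609/4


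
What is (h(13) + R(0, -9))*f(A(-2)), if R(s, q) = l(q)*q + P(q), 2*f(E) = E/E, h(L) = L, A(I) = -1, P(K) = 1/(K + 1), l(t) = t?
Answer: 751/16 ≈ 46.938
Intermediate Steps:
P(K) = 1/(1 + K)
f(E) = ½ (f(E) = (E/E)/2 = (½)*1 = ½)
R(s, q) = q² + 1/(1 + q) (R(s, q) = q*q + 1/(1 + q) = q² + 1/(1 + q))
(h(13) + R(0, -9))*f(A(-2)) = (13 + (1 + (-9)²*(1 - 9))/(1 - 9))*(½) = (13 + (1 + 81*(-8))/(-8))*(½) = (13 - (1 - 648)/8)*(½) = (13 - ⅛*(-647))*(½) = (13 + 647/8)*(½) = (751/8)*(½) = 751/16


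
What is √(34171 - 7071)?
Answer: 10*√271 ≈ 164.62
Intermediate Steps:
√(34171 - 7071) = √27100 = 10*√271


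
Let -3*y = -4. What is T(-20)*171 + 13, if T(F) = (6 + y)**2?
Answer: 9209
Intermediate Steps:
y = 4/3 (y = -1/3*(-4) = 4/3 ≈ 1.3333)
T(F) = 484/9 (T(F) = (6 + 4/3)**2 = (22/3)**2 = 484/9)
T(-20)*171 + 13 = (484/9)*171 + 13 = 9196 + 13 = 9209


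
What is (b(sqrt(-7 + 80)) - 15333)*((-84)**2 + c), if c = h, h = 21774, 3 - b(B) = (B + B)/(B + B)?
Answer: -441992730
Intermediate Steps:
b(B) = 2 (b(B) = 3 - (B + B)/(B + B) = 3 - 2*B/(2*B) = 3 - 2*B*1/(2*B) = 3 - 1*1 = 3 - 1 = 2)
c = 21774
(b(sqrt(-7 + 80)) - 15333)*((-84)**2 + c) = (2 - 15333)*((-84)**2 + 21774) = -15331*(7056 + 21774) = -15331*28830 = -441992730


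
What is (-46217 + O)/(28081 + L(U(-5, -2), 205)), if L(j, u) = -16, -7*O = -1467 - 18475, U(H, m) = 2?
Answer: -303577/196455 ≈ -1.5453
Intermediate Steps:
O = 19942/7 (O = -(-1467 - 18475)/7 = -1/7*(-19942) = 19942/7 ≈ 2848.9)
(-46217 + O)/(28081 + L(U(-5, -2), 205)) = (-46217 + 19942/7)/(28081 - 16) = -303577/7/28065 = -303577/7*1/28065 = -303577/196455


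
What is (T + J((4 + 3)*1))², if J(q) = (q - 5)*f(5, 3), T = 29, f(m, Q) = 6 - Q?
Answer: 1225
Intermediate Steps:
J(q) = -15 + 3*q (J(q) = (q - 5)*(6 - 1*3) = (-5 + q)*(6 - 3) = (-5 + q)*3 = -15 + 3*q)
(T + J((4 + 3)*1))² = (29 + (-15 + 3*((4 + 3)*1)))² = (29 + (-15 + 3*(7*1)))² = (29 + (-15 + 3*7))² = (29 + (-15 + 21))² = (29 + 6)² = 35² = 1225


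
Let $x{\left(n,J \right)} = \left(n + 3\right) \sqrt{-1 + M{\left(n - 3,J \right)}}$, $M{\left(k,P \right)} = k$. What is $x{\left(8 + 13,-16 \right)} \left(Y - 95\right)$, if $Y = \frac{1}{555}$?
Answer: $- \frac{421792 \sqrt{17}}{185} \approx -9400.5$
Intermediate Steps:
$x{\left(n,J \right)} = \sqrt{-4 + n} \left(3 + n\right)$ ($x{\left(n,J \right)} = \left(n + 3\right) \sqrt{-1 + \left(n - 3\right)} = \left(3 + n\right) \sqrt{-1 + \left(-3 + n\right)} = \left(3 + n\right) \sqrt{-4 + n} = \sqrt{-4 + n} \left(3 + n\right)$)
$Y = \frac{1}{555} \approx 0.0018018$
$x{\left(8 + 13,-16 \right)} \left(Y - 95\right) = \sqrt{-4 + \left(8 + 13\right)} \left(3 + \left(8 + 13\right)\right) \left(\frac{1}{555} - 95\right) = \sqrt{-4 + 21} \left(3 + 21\right) \left(- \frac{52724}{555}\right) = \sqrt{17} \cdot 24 \left(- \frac{52724}{555}\right) = 24 \sqrt{17} \left(- \frac{52724}{555}\right) = - \frac{421792 \sqrt{17}}{185}$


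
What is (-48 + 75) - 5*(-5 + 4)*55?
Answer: 302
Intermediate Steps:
(-48 + 75) - 5*(-5 + 4)*55 = 27 - 5*(-1)*55 = 27 + 5*55 = 27 + 275 = 302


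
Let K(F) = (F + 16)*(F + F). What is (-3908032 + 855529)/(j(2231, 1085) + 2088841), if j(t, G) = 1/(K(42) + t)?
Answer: -2409103201/1648559736 ≈ -1.4613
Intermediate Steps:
K(F) = 2*F*(16 + F) (K(F) = (16 + F)*(2*F) = 2*F*(16 + F))
j(t, G) = 1/(4872 + t) (j(t, G) = 1/(2*42*(16 + 42) + t) = 1/(2*42*58 + t) = 1/(4872 + t))
(-3908032 + 855529)/(j(2231, 1085) + 2088841) = (-3908032 + 855529)/(1/(4872 + 2231) + 2088841) = -3052503/(1/7103 + 2088841) = -3052503/14837037624/7103 = -3052503*7103/14837037624 = -2409103201/1648559736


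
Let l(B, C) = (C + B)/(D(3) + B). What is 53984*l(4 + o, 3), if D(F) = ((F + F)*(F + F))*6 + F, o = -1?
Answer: 53984/37 ≈ 1459.0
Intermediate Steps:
D(F) = F + 24*F² (D(F) = ((2*F)*(2*F))*6 + F = (4*F²)*6 + F = 24*F² + F = F + 24*F²)
l(B, C) = (B + C)/(219 + B) (l(B, C) = (C + B)/(3*(1 + 24*3) + B) = (B + C)/(3*(1 + 72) + B) = (B + C)/(3*73 + B) = (B + C)/(219 + B))
53984*l(4 + o, 3) = 53984*(((4 - 1) + 3)/(219 + (4 - 1))) = 53984*((3 + 3)/(219 + 3)) = 53984*(6/222) = 53984*((1/222)*6) = 53984*(1/37) = 53984/37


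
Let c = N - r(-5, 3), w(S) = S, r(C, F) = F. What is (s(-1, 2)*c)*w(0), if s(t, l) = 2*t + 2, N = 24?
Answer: 0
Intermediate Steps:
s(t, l) = 2 + 2*t
c = 21 (c = 24 - 1*3 = 24 - 3 = 21)
(s(-1, 2)*c)*w(0) = ((2 + 2*(-1))*21)*0 = ((2 - 2)*21)*0 = (0*21)*0 = 0*0 = 0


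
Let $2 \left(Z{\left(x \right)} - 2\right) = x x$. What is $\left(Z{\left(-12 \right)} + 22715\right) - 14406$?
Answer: $8383$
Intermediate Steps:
$Z{\left(x \right)} = 2 + \frac{x^{2}}{2}$ ($Z{\left(x \right)} = 2 + \frac{x x}{2} = 2 + \frac{x^{2}}{2}$)
$\left(Z{\left(-12 \right)} + 22715\right) - 14406 = \left(\left(2 + \frac{\left(-12\right)^{2}}{2}\right) + 22715\right) - 14406 = \left(\left(2 + \frac{1}{2} \cdot 144\right) + 22715\right) - 14406 = \left(\left(2 + 72\right) + 22715\right) - 14406 = \left(74 + 22715\right) - 14406 = 22789 - 14406 = 8383$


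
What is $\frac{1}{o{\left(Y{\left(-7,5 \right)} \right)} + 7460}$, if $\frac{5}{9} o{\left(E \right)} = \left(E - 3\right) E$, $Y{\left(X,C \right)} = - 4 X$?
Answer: $\frac{1}{8720} \approx 0.00011468$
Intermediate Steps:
$o{\left(E \right)} = \frac{9 E \left(-3 + E\right)}{5}$ ($o{\left(E \right)} = \frac{9 \left(E - 3\right) E}{5} = \frac{9 \left(-3 + E\right) E}{5} = \frac{9 E \left(-3 + E\right)}{5}$)
$\frac{1}{o{\left(Y{\left(-7,5 \right)} \right)} + 7460} = \frac{1}{\frac{9 \left(\left(-4\right) \left(-7\right)\right) \left(-3 - -28\right)}{5} + 7460} = \frac{1}{\frac{9}{5} \cdot 28 \left(-3 + 28\right) + 7460} = \frac{1}{\frac{9}{5} \cdot 28 \cdot 25 + 7460} = \frac{1}{1260 + 7460} = \frac{1}{8720}$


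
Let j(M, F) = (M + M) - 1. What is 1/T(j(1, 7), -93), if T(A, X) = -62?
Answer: -1/62 ≈ -0.016129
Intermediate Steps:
j(M, F) = -1 + 2*M (j(M, F) = 2*M - 1 = -1 + 2*M)
1/T(j(1, 7), -93) = 1/(-62) = -1/62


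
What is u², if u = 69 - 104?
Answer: 1225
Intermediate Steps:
u = -35
u² = (-35)² = 1225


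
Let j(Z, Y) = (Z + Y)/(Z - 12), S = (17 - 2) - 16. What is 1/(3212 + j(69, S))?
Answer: 57/183152 ≈ 0.00031122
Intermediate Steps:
S = -1 (S = 15 - 16 = -1)
j(Z, Y) = (Y + Z)/(-12 + Z)
1/(3212 + j(69, S)) = 1/(3212 + (-1 + 69)/(-12 + 69)) = 1/(3212 + 68/57) = 1/(183152/57) = 57/183152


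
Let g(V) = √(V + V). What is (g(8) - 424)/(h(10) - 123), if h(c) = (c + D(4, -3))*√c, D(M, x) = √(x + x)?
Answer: 420/(123 - √10*(10 + I*√6)) ≈ 4.5635 + 0.38685*I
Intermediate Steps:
D(M, x) = √2*√x (D(M, x) = √(2*x) = √2*√x)
g(V) = √2*√V (g(V) = √(2*V) = √2*√V)
h(c) = √c*(c + I*√6) (h(c) = (c + √2*√(-3))*√c = (c + √2*(I*√3))*√c = (c + I*√6)*√c = √c*(c + I*√6))
(g(8) - 424)/(h(10) - 123) = (√2*√8 - 424)/(√10*(10 + I*√6) - 123) = (√2*(2*√2) - 424)/(-123 + √10*(10 + I*√6)) = (4 - 424)/(-123 + √10*(10 + I*√6)) = -420/(-123 + √10*(10 + I*√6))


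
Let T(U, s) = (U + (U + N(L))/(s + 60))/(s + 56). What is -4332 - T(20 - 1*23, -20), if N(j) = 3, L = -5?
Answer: -51983/12 ≈ -4331.9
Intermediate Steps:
T(U, s) = (U + (3 + U)/(60 + s))/(56 + s) (T(U, s) = (U + (U + 3)/(s + 60))/(s + 56) = (U + (3 + U)/(60 + s))/(56 + s))
-4332 - T(20 - 1*23, -20) = -4332 - (3 + 61*(20 - 1*23) + (20 - 1*23)*(-20))/(3360 + (-20)² + 116*(-20)) = -4332 - (3 + 61*(20 - 23) + (20 - 23)*(-20))/(3360 + 400 - 2320) = -4332 - (3 + 61*(-3) - 3*(-20))/1440 = -4332 - (3 - 183 + 60)/1440 = -4332 - (-120)/1440 = -4332 - 1*(-1/12) = -4332 + 1/12 = -51983/12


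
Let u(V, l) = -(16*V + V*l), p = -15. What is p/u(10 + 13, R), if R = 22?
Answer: 15/874 ≈ 0.017162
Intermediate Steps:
u(V, l) = -16*V - V*l
p/u(10 + 13, R) = -15*(-1/((10 + 13)*(16 + 22))) = -15/((-1*23*38)) = -15/(-874) = -15*(-1/874) = 15/874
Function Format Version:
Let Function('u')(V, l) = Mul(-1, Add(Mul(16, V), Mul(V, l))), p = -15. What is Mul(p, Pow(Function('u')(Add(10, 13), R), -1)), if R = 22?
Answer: Rational(15, 874) ≈ 0.017162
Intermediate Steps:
Function('u')(V, l) = Add(Mul(-16, V), Mul(-1, V, l))
Mul(p, Pow(Function('u')(Add(10, 13), R), -1)) = Mul(-15, Pow(Mul(-1, Add(10, 13), Add(16, 22)), -1)) = Mul(-15, Pow(Mul(-1, 23, 38), -1)) = Mul(-15, Pow(-874, -1)) = Mul(-15, Rational(-1, 874)) = Rational(15, 874)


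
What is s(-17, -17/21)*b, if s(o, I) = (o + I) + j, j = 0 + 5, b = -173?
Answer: 46537/21 ≈ 2216.0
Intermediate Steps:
j = 5
s(o, I) = 5 + I + o (s(o, I) = (o + I) + 5 = (I + o) + 5 = 5 + I + o)
s(-17, -17/21)*b = (5 - 17/21 - 17)*(-173) = -269/21*(-173) = 46537/21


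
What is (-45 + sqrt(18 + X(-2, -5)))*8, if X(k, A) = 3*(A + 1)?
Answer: -360 + 8*sqrt(6) ≈ -340.40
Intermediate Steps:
X(k, A) = 3 + 3*A (X(k, A) = 3*(1 + A) = 3 + 3*A)
(-45 + sqrt(18 + X(-2, -5)))*8 = (-45 + sqrt(18 + (3 + 3*(-5))))*8 = (-45 + sqrt(18 + (3 - 15)))*8 = (-45 + sqrt(18 - 12))*8 = (-45 + sqrt(6))*8 = -360 + 8*sqrt(6)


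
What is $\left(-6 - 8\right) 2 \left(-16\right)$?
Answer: $448$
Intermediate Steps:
$\left(-6 - 8\right) 2 \left(-16\right) = \left(-14\right) 2 \left(-16\right) = \left(-28\right) \left(-16\right) = 448$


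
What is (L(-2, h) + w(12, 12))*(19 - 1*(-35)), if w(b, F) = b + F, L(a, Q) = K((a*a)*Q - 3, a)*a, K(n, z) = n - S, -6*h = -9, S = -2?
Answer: 756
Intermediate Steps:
h = 3/2 (h = -1/6*(-9) = 3/2 ≈ 1.5000)
K(n, z) = 2 + n (K(n, z) = n - 1*(-2) = n + 2 = 2 + n)
L(a, Q) = a*(-1 + Q*a**2) (L(a, Q) = (2 + ((a*a)*Q - 3))*a = (2 + (a**2*Q - 3))*a = (2 + (Q*a**2 - 3))*a = (2 + (-3 + Q*a**2))*a = (-1 + Q*a**2)*a = a*(-1 + Q*a**2))
w(b, F) = F + b
(L(-2, h) + w(12, 12))*(19 - 1*(-35)) = ((-1*(-2) + (3/2)*(-2)**3) + (12 + 12))*(19 - 1*(-35)) = ((2 + (3/2)*(-8)) + 24)*(19 + 35) = ((2 - 12) + 24)*54 = (-10 + 24)*54 = 14*54 = 756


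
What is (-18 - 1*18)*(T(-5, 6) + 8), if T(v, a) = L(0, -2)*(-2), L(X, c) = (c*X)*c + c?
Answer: -432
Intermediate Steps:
L(X, c) = c + X*c² (L(X, c) = (X*c)*c + c = X*c² + c = c + X*c²)
T(v, a) = 4 (T(v, a) = -2*(1 + 0*(-2))*(-2) = -2*(1 + 0)*(-2) = -2*1*(-2) = -2*(-2) = 4)
(-18 - 1*18)*(T(-5, 6) + 8) = (-18 - 1*18)*(4 + 8) = (-18 - 18)*12 = -36*12 = -432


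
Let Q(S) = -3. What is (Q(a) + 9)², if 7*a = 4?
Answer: 36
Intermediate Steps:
a = 4/7 (a = (⅐)*4 = 4/7 ≈ 0.57143)
(Q(a) + 9)² = (-3 + 9)² = 6² = 36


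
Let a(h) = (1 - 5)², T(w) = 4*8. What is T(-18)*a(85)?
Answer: 512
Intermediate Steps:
T(w) = 32
a(h) = 16 (a(h) = (-4)² = 16)
T(-18)*a(85) = 32*16 = 512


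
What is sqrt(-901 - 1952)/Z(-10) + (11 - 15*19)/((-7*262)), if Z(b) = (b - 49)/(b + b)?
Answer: 137/917 + 60*I*sqrt(317)/59 ≈ 0.1494 + 18.106*I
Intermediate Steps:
Z(b) = (-49 + b)/(2*b) (Z(b) = (-49 + b)/((2*b)) = (-49 + b)*(1/(2*b)) = (-49 + b)/(2*b))
sqrt(-901 - 1952)/Z(-10) + (11 - 15*19)/((-7*262)) = sqrt(-901 - 1952)/(((1/2)*(-49 - 10)/(-10))) + (11 - 15*19)/((-7*262)) = sqrt(-2853)/(((1/2)*(-1/10)*(-59))) + (11 - 285)/(-1834) = (3*I*sqrt(317))/(59/20) - 274*(-1/1834) = (3*I*sqrt(317))*(20/59) + 137/917 = 60*I*sqrt(317)/59 + 137/917 = 137/917 + 60*I*sqrt(317)/59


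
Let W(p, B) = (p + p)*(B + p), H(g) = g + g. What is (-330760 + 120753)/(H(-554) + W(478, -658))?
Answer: 210007/173188 ≈ 1.2126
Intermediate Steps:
H(g) = 2*g
W(p, B) = 2*p*(B + p) (W(p, B) = (2*p)*(B + p) = 2*p*(B + p))
(-330760 + 120753)/(H(-554) + W(478, -658)) = (-330760 + 120753)/(2*(-554) + 2*478*(-658 + 478)) = -210007/(-1108 + 2*478*(-180)) = -210007/(-1108 - 172080) = -210007/(-173188) = -210007*(-1/173188) = 210007/173188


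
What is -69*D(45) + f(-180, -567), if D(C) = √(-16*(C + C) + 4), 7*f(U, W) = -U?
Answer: 180/7 - 138*I*√359 ≈ 25.714 - 2614.7*I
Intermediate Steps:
f(U, W) = -U/7 (f(U, W) = (-U)/7 = -U/7)
D(C) = √(4 - 32*C) (D(C) = √(-32*C + 4) = √(4 - 32*C))
-69*D(45) + f(-180, -567) = -138*√(1 - 8*45) - ⅐*(-180) = -138*√(1 - 360) + 180/7 = -138*√(-359) + 180/7 = -138*I*√359 + 180/7 = 180/7 - 138*I*√359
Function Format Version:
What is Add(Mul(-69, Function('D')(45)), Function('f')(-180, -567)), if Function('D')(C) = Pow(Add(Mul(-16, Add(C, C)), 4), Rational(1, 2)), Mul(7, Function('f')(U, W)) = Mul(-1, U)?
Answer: Add(Rational(180, 7), Mul(-138, I, Pow(359, Rational(1, 2)))) ≈ Add(25.714, Mul(-2614.7, I))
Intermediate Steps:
Function('f')(U, W) = Mul(Rational(-1, 7), U) (Function('f')(U, W) = Mul(Rational(1, 7), Mul(-1, U)) = Mul(Rational(-1, 7), U))
Function('D')(C) = Pow(Add(4, Mul(-32, C)), Rational(1, 2)) (Function('D')(C) = Pow(Add(Mul(-16, Mul(2, C)), 4), Rational(1, 2)) = Pow(Add(Mul(-32, C), 4), Rational(1, 2)) = Pow(Add(4, Mul(-32, C)), Rational(1, 2)))
Add(Mul(-69, Function('D')(45)), Function('f')(-180, -567)) = Add(Mul(-69, Mul(2, Pow(Add(1, Mul(-8, 45)), Rational(1, 2)))), Mul(Rational(-1, 7), -180)) = Add(Mul(-69, Mul(2, Pow(Add(1, -360), Rational(1, 2)))), Rational(180, 7)) = Add(Mul(-69, Mul(2, Pow(-359, Rational(1, 2)))), Rational(180, 7)) = Add(Mul(-69, Mul(2, Mul(I, Pow(359, Rational(1, 2))))), Rational(180, 7)) = Add(Mul(-69, Mul(2, I, Pow(359, Rational(1, 2)))), Rational(180, 7)) = Add(Mul(-138, I, Pow(359, Rational(1, 2))), Rational(180, 7)) = Add(Rational(180, 7), Mul(-138, I, Pow(359, Rational(1, 2))))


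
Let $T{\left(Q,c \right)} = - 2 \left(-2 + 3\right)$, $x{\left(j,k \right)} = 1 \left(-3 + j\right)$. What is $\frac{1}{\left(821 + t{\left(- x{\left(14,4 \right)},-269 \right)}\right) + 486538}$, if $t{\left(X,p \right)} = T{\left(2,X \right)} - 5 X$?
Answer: $\frac{1}{487412} \approx 2.0517 \cdot 10^{-6}$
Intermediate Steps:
$x{\left(j,k \right)} = -3 + j$
$T{\left(Q,c \right)} = -2$ ($T{\left(Q,c \right)} = \left(-2\right) 1 = -2$)
$t{\left(X,p \right)} = -2 - 5 X$
$\frac{1}{\left(821 + t{\left(- x{\left(14,4 \right)},-269 \right)}\right) + 486538} = \frac{1}{\left(821 - \left(2 + 5 \left(- (-3 + 14)\right)\right)\right) + 486538} = \frac{1}{\left(821 - \left(2 + 5 \left(\left(-1\right) 11\right)\right)\right) + 486538} = \frac{1}{\left(821 - -53\right) + 486538} = \frac{1}{\left(821 + \left(-2 + 55\right)\right) + 486538} = \frac{1}{\left(821 + 53\right) + 486538} = \frac{1}{874 + 486538} = \frac{1}{487412}$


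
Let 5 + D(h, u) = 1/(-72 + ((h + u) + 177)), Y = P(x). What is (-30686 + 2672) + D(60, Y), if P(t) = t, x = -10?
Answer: -4342944/155 ≈ -28019.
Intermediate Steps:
Y = -10
D(h, u) = -5 + 1/(105 + h + u) (D(h, u) = -5 + 1/(-72 + ((h + u) + 177)) = -5 + 1/(-72 + (177 + h + u)) = -5 + 1/(105 + h + u))
(-30686 + 2672) + D(60, Y) = (-30686 + 2672) + (-524 - 5*60 - 5*(-10))/(105 + 60 - 10) = -28014 + (-524 - 300 + 50)/155 = -28014 + (1/155)*(-774) = -28014 - 774/155 = -4342944/155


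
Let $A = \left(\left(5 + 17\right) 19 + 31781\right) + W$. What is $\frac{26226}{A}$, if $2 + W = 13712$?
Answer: $\frac{2914}{5101} \approx 0.57126$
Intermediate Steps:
$W = 13710$ ($W = -2 + 13712 = 13710$)
$A = 45909$ ($A = \left(\left(5 + 17\right) 19 + 31781\right) + 13710 = \left(22 \cdot 19 + 31781\right) + 13710 = \left(418 + 31781\right) + 13710 = 32199 + 13710 = 45909$)
$\frac{26226}{A} = \frac{26226}{45909} = 26226 \cdot \frac{1}{45909} = \frac{2914}{5101}$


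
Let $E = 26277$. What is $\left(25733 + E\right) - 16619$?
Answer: $35391$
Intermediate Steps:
$\left(25733 + E\right) - 16619 = \left(25733 + 26277\right) - 16619 = 52010 - 16619 = 35391$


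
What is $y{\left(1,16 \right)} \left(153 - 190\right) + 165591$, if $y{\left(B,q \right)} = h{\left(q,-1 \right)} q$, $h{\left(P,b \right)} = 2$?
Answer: $164407$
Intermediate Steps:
$y{\left(B,q \right)} = 2 q$
$y{\left(1,16 \right)} \left(153 - 190\right) + 165591 = 2 \cdot 16 \left(153 - 190\right) + 165591 = 32 \left(-37\right) + 165591 = -1184 + 165591 = 164407$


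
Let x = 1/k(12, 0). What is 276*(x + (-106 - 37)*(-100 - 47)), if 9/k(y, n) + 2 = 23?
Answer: 5802440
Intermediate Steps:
k(y, n) = 3/7 (k(y, n) = 9/(-2 + 23) = 9/21 = 9*(1/21) = 3/7)
x = 7/3 (x = 1/(3/7) = 7/3 ≈ 2.3333)
276*(x + (-106 - 37)*(-100 - 47)) = 276*(7/3 + (-106 - 37)*(-100 - 47)) = 276*(7/3 - 143*(-147)) = 276*(7/3 + 21021) = 276*(63070/3) = 5802440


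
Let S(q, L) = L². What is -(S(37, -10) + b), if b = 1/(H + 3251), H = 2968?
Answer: -621901/6219 ≈ -100.00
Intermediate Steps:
b = 1/6219 (b = 1/(2968 + 3251) = 1/6219 ≈ 0.00016080)
-(S(37, -10) + b) = -((-10)² + 1/6219) = -(100 + 1/6219) = -1*621901/6219 = -621901/6219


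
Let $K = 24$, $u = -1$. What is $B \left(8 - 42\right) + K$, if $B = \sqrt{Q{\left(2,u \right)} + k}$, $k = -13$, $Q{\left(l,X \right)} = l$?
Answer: $24 - 34 i \sqrt{11} \approx 24.0 - 112.77 i$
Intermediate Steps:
$B = i \sqrt{11}$ ($B = \sqrt{2 - 13} = \sqrt{-11} = i \sqrt{11} \approx 3.3166 i$)
$B \left(8 - 42\right) + K = i \sqrt{11} \left(8 - 42\right) + 24 = i \sqrt{11} \left(-34\right) + 24 = - 34 i \sqrt{11} + 24 = 24 - 34 i \sqrt{11}$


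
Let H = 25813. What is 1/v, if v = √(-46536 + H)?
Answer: -I*√20723/20723 ≈ -0.0069466*I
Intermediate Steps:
v = I*√20723 (v = √(-46536 + 25813) = √(-20723) = I*√20723 ≈ 143.95*I)
1/v = 1/(I*√20723) = -I*√20723/20723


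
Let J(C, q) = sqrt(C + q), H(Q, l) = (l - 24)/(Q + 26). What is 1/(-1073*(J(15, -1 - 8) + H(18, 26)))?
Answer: 22/3114919 - 484*sqrt(6)/3114919 ≈ -0.00037354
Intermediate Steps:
H(Q, l) = (-24 + l)/(26 + Q)
1/(-1073*(J(15, -1 - 8) + H(18, 26))) = 1/(-1073*(sqrt(15 + (-1 - 8)) + (-24 + 26)/(26 + 18))) = 1/(-1073*(sqrt(15 - 9) + 2/44)) = 1/(-1073*(sqrt(6) + (1/44)*2)) = 1/(-1073*(sqrt(6) + 1/22)) = 1/(-1073*(1/22 + sqrt(6))) = 1/(-1073/22 - 1073*sqrt(6))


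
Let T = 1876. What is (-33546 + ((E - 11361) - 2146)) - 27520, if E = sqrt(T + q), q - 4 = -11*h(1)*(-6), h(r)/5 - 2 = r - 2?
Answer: -74573 + sqrt(2210) ≈ -74526.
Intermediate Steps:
h(r) = 5*r (h(r) = 10 + 5*(r - 2) = 10 + 5*(-2 + r) = 10 + (-10 + 5*r) = 5*r)
q = 334 (q = 4 - 55*(-6) = 4 + 330 = 334)
E = sqrt(2210) (E = sqrt(1876 + 334) = sqrt(2210) ≈ 47.011)
(-33546 + ((E - 11361) - 2146)) - 27520 = (-33546 + ((sqrt(2210) - 11361) - 2146)) - 27520 = (-33546 + ((-11361 + sqrt(2210)) - 2146)) - 27520 = (-33546 + (-13507 + sqrt(2210))) - 27520 = (-47053 + sqrt(2210)) - 27520 = -74573 + sqrt(2210)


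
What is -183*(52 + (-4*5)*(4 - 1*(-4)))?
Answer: 19764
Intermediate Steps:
-183*(52 + (-4*5)*(4 - 1*(-4))) = -183*(52 - 20*(4 + 4)) = -183*(52 - 20*8) = -183*(52 - 160) = -183*(-108) = 19764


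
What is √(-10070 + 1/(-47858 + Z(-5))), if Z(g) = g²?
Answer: I*√23040118650063/47833 ≈ 100.35*I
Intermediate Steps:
√(-10070 + 1/(-47858 + Z(-5))) = √(-10070 + 1/(-47858 + (-5)²)) = √(-10070 + 1/(-47858 + 25)) = √(-10070 + 1/(-47833)) = √(-10070 - 1/47833) = √(-481678311/47833) = I*√23040118650063/47833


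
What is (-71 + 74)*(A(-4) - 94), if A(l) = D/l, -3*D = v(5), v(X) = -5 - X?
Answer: -569/2 ≈ -284.50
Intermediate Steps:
D = 10/3 (D = -(-5 - 1*5)/3 = -(-5 - 5)/3 = -⅓*(-10) = 10/3 ≈ 3.3333)
A(l) = 10/(3*l)
(-71 + 74)*(A(-4) - 94) = (-71 + 74)*((10/3)/(-4) - 94) = 3*((10/3)*(-¼) - 94) = 3*(-⅚ - 94) = 3*(-569/6) = -569/2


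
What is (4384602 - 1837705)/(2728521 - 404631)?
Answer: 2546897/2323890 ≈ 1.0960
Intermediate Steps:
(4384602 - 1837705)/(2728521 - 404631) = 2546897/2323890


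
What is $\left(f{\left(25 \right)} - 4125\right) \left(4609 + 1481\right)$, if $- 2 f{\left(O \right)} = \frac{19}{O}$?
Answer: $- \frac{125617821}{5} \approx -2.5124 \cdot 10^{7}$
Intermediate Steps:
$f{\left(O \right)} = - \frac{19}{2 O}$ ($f{\left(O \right)} = - \frac{19 \frac{1}{O}}{2} = - \frac{19}{2 O}$)
$\left(f{\left(25 \right)} - 4125\right) \left(4609 + 1481\right) = \left(- \frac{19}{2 \cdot 25} - 4125\right) \left(4609 + 1481\right) = \left(\left(- \frac{19}{2}\right) \frac{1}{25} - 4125\right) 6090 = \left(- \frac{19}{50} - 4125\right) 6090 = \left(- \frac{206269}{50}\right) 6090 = - \frac{125617821}{5}$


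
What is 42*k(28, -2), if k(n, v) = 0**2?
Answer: 0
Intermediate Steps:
k(n, v) = 0
42*k(28, -2) = 42*0 = 0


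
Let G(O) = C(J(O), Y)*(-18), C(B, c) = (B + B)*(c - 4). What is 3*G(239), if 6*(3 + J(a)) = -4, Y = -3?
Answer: -2772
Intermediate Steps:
J(a) = -11/3 (J(a) = -3 + (⅙)*(-4) = -3 - ⅔ = -11/3)
C(B, c) = 2*B*(-4 + c) (C(B, c) = (2*B)*(-4 + c) = 2*B*(-4 + c))
G(O) = -924 (G(O) = (2*(-11/3)*(-4 - 3))*(-18) = (2*(-11/3)*(-7))*(-18) = (154/3)*(-18) = -924)
3*G(239) = 3*(-924) = -2772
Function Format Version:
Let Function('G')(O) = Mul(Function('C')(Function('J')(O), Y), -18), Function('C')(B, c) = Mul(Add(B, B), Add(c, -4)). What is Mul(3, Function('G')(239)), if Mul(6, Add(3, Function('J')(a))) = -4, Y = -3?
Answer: -2772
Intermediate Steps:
Function('J')(a) = Rational(-11, 3) (Function('J')(a) = Add(-3, Mul(Rational(1, 6), -4)) = Add(-3, Rational(-2, 3)) = Rational(-11, 3))
Function('C')(B, c) = Mul(2, B, Add(-4, c)) (Function('C')(B, c) = Mul(Mul(2, B), Add(-4, c)) = Mul(2, B, Add(-4, c)))
Function('G')(O) = -924 (Function('G')(O) = Mul(Mul(2, Rational(-11, 3), Add(-4, -3)), -18) = Mul(Mul(2, Rational(-11, 3), -7), -18) = Mul(Rational(154, 3), -18) = -924)
Mul(3, Function('G')(239)) = Mul(3, -924) = -2772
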